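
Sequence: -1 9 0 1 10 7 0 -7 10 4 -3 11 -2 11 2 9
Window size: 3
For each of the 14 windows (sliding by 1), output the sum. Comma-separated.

8, 10, 11, 18, 17, 0, 3, 7, 11, 12, 6, 20, 11, 22

Sliding a size-3 window across the 16 values:
(-1, 9, 0) → sum 8
(9, 0, 1) → sum 10
(0, 1, 10) → sum 11
(1, 10, 7) → sum 18
(10, 7, 0) → sum 17
(7, 0, -7) → sum 0
(0, -7, 10) → sum 3
(-7, 10, 4) → sum 7
(10, 4, -3) → sum 11
(4, -3, 11) → sum 12
(-3, 11, -2) → sum 6
(11, -2, 11) → sum 20
(-2, 11, 2) → sum 11
(11, 2, 9) → sum 22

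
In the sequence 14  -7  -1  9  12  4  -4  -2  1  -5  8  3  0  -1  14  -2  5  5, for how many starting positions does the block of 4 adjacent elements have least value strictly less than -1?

14 -7 -1 9 → min -7  < -1 ✓
-7 -1 9 12 → min -7  < -1 ✓
-1 9 12 4 → min -1
9 12 4 -4 → min -4  < -1 ✓
12 4 -4 -2 → min -4  < -1 ✓
4 -4 -2 1 → min -4  < -1 ✓
-4 -2 1 -5 → min -5  < -1 ✓
-2 1 -5 8 → min -5  < -1 ✓
1 -5 8 3 → min -5  < -1 ✓
-5 8 3 0 → min -5  < -1 ✓
8 3 0 -1 → min -1
3 0 -1 14 → min -1
0 -1 14 -2 → min -2  < -1 ✓
-1 14 -2 5 → min -2  < -1 ✓
14 -2 5 5 → min -2  < -1 ✓
12 windows satisfy the condition.

12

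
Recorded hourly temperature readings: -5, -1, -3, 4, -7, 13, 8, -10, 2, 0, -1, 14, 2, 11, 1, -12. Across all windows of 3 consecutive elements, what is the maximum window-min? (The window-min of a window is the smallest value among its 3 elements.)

2

-5 -1 -3 → min -5
-1 -3 4 → min -3
-3 4 -7 → min -7
4 -7 13 → min -7
-7 13 8 → min -7
13 8 -10 → min -10
8 -10 2 → min -10
-10 2 0 → min -10
2 0 -1 → min -1
0 -1 14 → min -1
-1 14 2 → min -1
14 2 11 → min 2
2 11 1 → min 1
11 1 -12 → min -12
Maximum of these is 2.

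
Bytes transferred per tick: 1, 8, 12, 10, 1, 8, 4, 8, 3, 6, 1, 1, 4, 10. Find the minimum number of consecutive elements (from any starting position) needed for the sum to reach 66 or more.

Extend right; whenever the sum reaches 66, record the length and shrink from the left:
add 1: running sum 1 < 66
add 8: running sum 9 < 66
add 12: running sum 21 < 66
add 10: running sum 31 < 66
add 1: running sum 32 < 66
add 8: running sum 40 < 66
add 4: running sum 44 < 66
add 8: running sum 52 < 66
add 3: running sum 55 < 66
add 6: running sum 61 < 66
add 1: running sum 62 < 66
add 1: running sum 63 < 66
add 4: shortest ending here [8, 12, 10, 1, 8, 4, 8, 3, 6, 1, 1, 4] sum 66, len 12
add 10: shortest ending here [12, 10, 1, 8, 4, 8, 3, 6, 1, 1, 4, 10] sum 68, len 12
Shortest qualifying length: 12.

12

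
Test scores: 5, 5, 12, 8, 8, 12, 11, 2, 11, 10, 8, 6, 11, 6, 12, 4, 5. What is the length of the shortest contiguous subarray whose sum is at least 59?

add 5: running sum 5 < 59
add 5: running sum 10 < 59
add 12: running sum 22 < 59
add 8: running sum 30 < 59
add 8: running sum 38 < 59
add 12: running sum 50 < 59
add 11: shortest ending here [5, 5, 12, 8, 8, 12, 11] sum 61, len 7
add 2: shortest ending here [5, 5, 12, 8, 8, 12, 11, 2] sum 63, len 8
add 11: shortest ending here [12, 8, 8, 12, 11, 2, 11] sum 64, len 7
add 10: shortest ending here [8, 8, 12, 11, 2, 11, 10] sum 62, len 7
add 8: shortest ending here [8, 12, 11, 2, 11, 10, 8] sum 62, len 7
add 6: shortest ending here [12, 11, 2, 11, 10, 8, 6] sum 60, len 7
add 11: shortest ending here [11, 2, 11, 10, 8, 6, 11] sum 59, len 7
add 6: shortest ending here [11, 2, 11, 10, 8, 6, 11, 6] sum 65, len 8
add 12: shortest ending here [11, 10, 8, 6, 11, 6, 12] sum 64, len 7
add 4: shortest ending here [11, 10, 8, 6, 11, 6, 12, 4] sum 68, len 8
add 5: shortest ending here [10, 8, 6, 11, 6, 12, 4, 5] sum 62, len 8
Shortest qualifying length: 7.

7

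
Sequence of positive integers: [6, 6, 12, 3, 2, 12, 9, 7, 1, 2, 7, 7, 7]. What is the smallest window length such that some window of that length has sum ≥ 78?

add 6: running sum 6 < 78
add 6: running sum 12 < 78
add 12: running sum 24 < 78
add 3: running sum 27 < 78
add 2: running sum 29 < 78
add 12: running sum 41 < 78
add 9: running sum 50 < 78
add 7: running sum 57 < 78
add 1: running sum 58 < 78
add 2: running sum 60 < 78
add 7: running sum 67 < 78
add 7: running sum 74 < 78
end 12: [6, 6, 12, 3, 2, 12, 9, 7, 1, 2, 7, 7, 7] sum 81, len 13
Shortest qualifying length: 13.

13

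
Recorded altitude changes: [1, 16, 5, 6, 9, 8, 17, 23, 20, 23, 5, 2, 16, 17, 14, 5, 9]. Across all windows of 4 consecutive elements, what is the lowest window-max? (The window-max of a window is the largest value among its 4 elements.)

9

[1, 16, 5, 6] → max 16
[16, 5, 6, 9] → max 16
[5, 6, 9, 8] → max 9
[6, 9, 8, 17] → max 17
[9, 8, 17, 23] → max 23
[8, 17, 23, 20] → max 23
[17, 23, 20, 23] → max 23
[23, 20, 23, 5] → max 23
[20, 23, 5, 2] → max 23
[23, 5, 2, 16] → max 23
[5, 2, 16, 17] → max 17
[2, 16, 17, 14] → max 17
[16, 17, 14, 5] → max 17
[17, 14, 5, 9] → max 17
Lowest of these is 9.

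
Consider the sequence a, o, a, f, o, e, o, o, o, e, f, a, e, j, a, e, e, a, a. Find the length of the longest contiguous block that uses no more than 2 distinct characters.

6

[a] 1 distinct, len 1
[a, o] 2 distinct, len 2
[a, o, a] 2 distinct, len 3
[a, f] 2 distinct, len 2
[f, o] 2 distinct, len 2
[o, e] 2 distinct, len 2
[o, e, o] 2 distinct, len 3
[o, e, o, o] 2 distinct, len 4
[o, e, o, o, o] 2 distinct, len 5
[o, e, o, o, o, e] 2 distinct, len 6
[e, f] 2 distinct, len 2
[f, a] 2 distinct, len 2
[a, e] 2 distinct, len 2
[e, j] 2 distinct, len 2
[j, a] 2 distinct, len 2
[a, e] 2 distinct, len 2
[a, e, e] 2 distinct, len 3
[a, e, e, a] 2 distinct, len 4
[a, e, e, a, a] 2 distinct, len 5
Longest length with ≤2 distinct: 6.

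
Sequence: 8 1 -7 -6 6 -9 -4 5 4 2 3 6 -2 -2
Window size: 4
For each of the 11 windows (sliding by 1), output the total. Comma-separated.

-4, -6, -16, -13, -2, -4, 7, 14, 15, 9, 5

8 1 -7 -6 → sum -4
1 -7 -6 6 → sum -6
-7 -6 6 -9 → sum -16
-6 6 -9 -4 → sum -13
6 -9 -4 5 → sum -2
-9 -4 5 4 → sum -4
-4 5 4 2 → sum 7
5 4 2 3 → sum 14
4 2 3 6 → sum 15
2 3 6 -2 → sum 9
3 6 -2 -2 → sum 5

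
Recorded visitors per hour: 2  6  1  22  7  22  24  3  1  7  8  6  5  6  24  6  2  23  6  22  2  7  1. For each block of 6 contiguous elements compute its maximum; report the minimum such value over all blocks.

Window maxs for each of the 18 positions:
[2, 6, 1, 22, 7, 22] → max 22
[6, 1, 22, 7, 22, 24] → max 24
[1, 22, 7, 22, 24, 3] → max 24
[22, 7, 22, 24, 3, 1] → max 24
[7, 22, 24, 3, 1, 7] → max 24
[22, 24, 3, 1, 7, 8] → max 24
[24, 3, 1, 7, 8, 6] → max 24
[3, 1, 7, 8, 6, 5] → max 8
[1, 7, 8, 6, 5, 6] → max 8
[7, 8, 6, 5, 6, 24] → max 24
[8, 6, 5, 6, 24, 6] → max 24
[6, 5, 6, 24, 6, 2] → max 24
[5, 6, 24, 6, 2, 23] → max 24
[6, 24, 6, 2, 23, 6] → max 24
[24, 6, 2, 23, 6, 22] → max 24
[6, 2, 23, 6, 22, 2] → max 23
[2, 23, 6, 22, 2, 7] → max 23
[23, 6, 22, 2, 7, 1] → max 23
Minimum of these is 8.

8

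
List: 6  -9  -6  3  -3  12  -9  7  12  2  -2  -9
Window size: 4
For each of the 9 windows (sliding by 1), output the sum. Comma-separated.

-6, -15, 6, 3, 7, 22, 12, 19, 3

6 -9 -6 3 → sum -6
-9 -6 3 -3 → sum -15
-6 3 -3 12 → sum 6
3 -3 12 -9 → sum 3
-3 12 -9 7 → sum 7
12 -9 7 12 → sum 22
-9 7 12 2 → sum 12
7 12 2 -2 → sum 19
12 2 -2 -9 → sum 3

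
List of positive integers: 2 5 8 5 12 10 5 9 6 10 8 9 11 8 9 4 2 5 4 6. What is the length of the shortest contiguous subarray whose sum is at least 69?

Extend right; whenever the sum reaches 69, record the length and shrink from the left:
add 2: running sum 2 < 69
add 5: running sum 7 < 69
add 8: running sum 15 < 69
add 5: running sum 20 < 69
add 12: running sum 32 < 69
add 10: running sum 42 < 69
add 5: running sum 47 < 69
add 9: running sum 56 < 69
add 6: running sum 62 < 69
end 9: [5, 8, 5, 12, 10, 5, 9, 6, 10] sum 70, len 9
end 10: [8, 5, 12, 10, 5, 9, 6, 10, 8] sum 73, len 9
end 11: [12, 10, 5, 9, 6, 10, 8, 9] sum 69, len 8
end 12: [12, 10, 5, 9, 6, 10, 8, 9, 11] sum 80, len 9
end 13: [10, 5, 9, 6, 10, 8, 9, 11, 8] sum 76, len 9
end 14: [9, 6, 10, 8, 9, 11, 8, 9] sum 70, len 8
end 15: [9, 6, 10, 8, 9, 11, 8, 9, 4] sum 74, len 9
end 16: [9, 6, 10, 8, 9, 11, 8, 9, 4, 2] sum 76, len 10
end 17: [6, 10, 8, 9, 11, 8, 9, 4, 2, 5] sum 72, len 10
end 18: [10, 8, 9, 11, 8, 9, 4, 2, 5, 4] sum 70, len 10
end 19: [10, 8, 9, 11, 8, 9, 4, 2, 5, 4, 6] sum 76, len 11
Shortest qualifying length: 8.

8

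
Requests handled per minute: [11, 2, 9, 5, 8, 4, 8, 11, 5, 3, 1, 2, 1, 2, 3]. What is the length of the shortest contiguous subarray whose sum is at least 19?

2

add 11: running sum 11 < 19
add 2: running sum 13 < 19
add 9: shortest ending here [11, 2, 9] sum 22, len 3
add 5: shortest ending here [11, 2, 9, 5] sum 27, len 4
add 8: shortest ending here [9, 5, 8] sum 22, len 3
add 4: shortest ending here [9, 5, 8, 4] sum 26, len 4
add 8: shortest ending here [8, 4, 8] sum 20, len 3
add 11: shortest ending here [8, 11] sum 19, len 2
add 5: shortest ending here [8, 11, 5] sum 24, len 3
add 3: shortest ending here [11, 5, 3] sum 19, len 3
add 1: shortest ending here [11, 5, 3, 1] sum 20, len 4
add 2: shortest ending here [11, 5, 3, 1, 2] sum 22, len 5
add 1: shortest ending here [11, 5, 3, 1, 2, 1] sum 23, len 6
add 2: shortest ending here [11, 5, 3, 1, 2, 1, 2] sum 25, len 7
add 3: shortest ending here [11, 5, 3, 1, 2, 1, 2, 3] sum 28, len 8
Shortest qualifying length: 2.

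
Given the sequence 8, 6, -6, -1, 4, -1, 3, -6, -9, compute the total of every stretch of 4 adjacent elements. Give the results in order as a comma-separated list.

(8, 6, -6, -1) → sum 7
(6, -6, -1, 4) → sum 3
(-6, -1, 4, -1) → sum -4
(-1, 4, -1, 3) → sum 5
(4, -1, 3, -6) → sum 0
(-1, 3, -6, -9) → sum -13

7, 3, -4, 5, 0, -13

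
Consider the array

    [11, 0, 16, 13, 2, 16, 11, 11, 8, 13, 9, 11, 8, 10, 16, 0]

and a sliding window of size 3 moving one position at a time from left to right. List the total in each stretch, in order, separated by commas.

(11, 0, 16) → sum 27
(0, 16, 13) → sum 29
(16, 13, 2) → sum 31
(13, 2, 16) → sum 31
(2, 16, 11) → sum 29
(16, 11, 11) → sum 38
(11, 11, 8) → sum 30
(11, 8, 13) → sum 32
(8, 13, 9) → sum 30
(13, 9, 11) → sum 33
(9, 11, 8) → sum 28
(11, 8, 10) → sum 29
(8, 10, 16) → sum 34
(10, 16, 0) → sum 26

27, 29, 31, 31, 29, 38, 30, 32, 30, 33, 28, 29, 34, 26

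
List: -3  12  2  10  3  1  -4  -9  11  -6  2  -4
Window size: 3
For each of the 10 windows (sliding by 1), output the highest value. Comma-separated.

12, 12, 10, 10, 3, 1, 11, 11, 11, 2

[-3, 12, 2] → max 12
[12, 2, 10] → max 12
[2, 10, 3] → max 10
[10, 3, 1] → max 10
[3, 1, -4] → max 3
[1, -4, -9] → max 1
[-4, -9, 11] → max 11
[-9, 11, -6] → max 11
[11, -6, 2] → max 11
[-6, 2, -4] → max 2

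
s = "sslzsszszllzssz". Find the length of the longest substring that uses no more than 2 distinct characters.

6

add s: window [s] (1 distinct), len 1
add s: window [s, s] (1 distinct), len 2
add l: window [s, s, l] (2 distinct), len 3
add z: window [l, z] (2 distinct), len 2
add s: window [z, s] (2 distinct), len 2
add s: window [z, s, s] (2 distinct), len 3
add z: window [z, s, s, z] (2 distinct), len 4
add s: window [z, s, s, z, s] (2 distinct), len 5
add z: window [z, s, s, z, s, z] (2 distinct), len 6
add l: window [z, l] (2 distinct), len 2
add l: window [z, l, l] (2 distinct), len 3
add z: window [z, l, l, z] (2 distinct), len 4
add s: window [z, s] (2 distinct), len 2
add s: window [z, s, s] (2 distinct), len 3
add z: window [z, s, s, z] (2 distinct), len 4
Longest length with ≤2 distinct: 6.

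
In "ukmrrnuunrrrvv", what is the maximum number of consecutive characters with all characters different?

add u: [u] len 1
add k: [u, k] len 2
add m: [u, k, m] len 3
add r: [u, k, m, r] len 4
add r (repeat r, move left end past it): [r] len 1
add n: [r, n] len 2
add u: [r, n, u] len 3
add u (repeat u, move left end past it): [u] len 1
add n: [u, n] len 2
add r: [u, n, r] len 3
add r (repeat r, move left end past it): [r] len 1
add r (repeat r, move left end past it): [r] len 1
add v: [r, v] len 2
add v (repeat v, move left end past it): [v] len 1
Longest all-distinct length: 4.

4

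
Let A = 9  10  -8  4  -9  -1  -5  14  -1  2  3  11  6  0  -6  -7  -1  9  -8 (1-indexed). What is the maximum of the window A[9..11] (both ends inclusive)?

Elements at indices 9..11: -1, 2, 3
max(-1, 2, 3) = 3

3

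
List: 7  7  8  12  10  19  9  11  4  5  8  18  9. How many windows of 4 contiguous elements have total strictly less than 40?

5

7 7 8 12 → sum 34  < 40 ✓
7 8 12 10 → sum 37  < 40 ✓
8 12 10 19 → sum 49
12 10 19 9 → sum 50
10 19 9 11 → sum 49
19 9 11 4 → sum 43
9 11 4 5 → sum 29  < 40 ✓
11 4 5 8 → sum 28  < 40 ✓
4 5 8 18 → sum 35  < 40 ✓
5 8 18 9 → sum 40
5 windows satisfy the condition.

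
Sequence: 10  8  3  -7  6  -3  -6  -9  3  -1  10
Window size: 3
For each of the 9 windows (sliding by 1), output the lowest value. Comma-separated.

3, -7, -7, -7, -6, -9, -9, -9, -1

10 8 3 → min 3
8 3 -7 → min -7
3 -7 6 → min -7
-7 6 -3 → min -7
6 -3 -6 → min -6
-3 -6 -9 → min -9
-6 -9 3 → min -9
-9 3 -1 → min -9
3 -1 10 → min -1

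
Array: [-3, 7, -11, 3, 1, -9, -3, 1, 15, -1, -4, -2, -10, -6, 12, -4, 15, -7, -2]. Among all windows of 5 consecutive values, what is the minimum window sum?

Each size-5 window and its sum:
-3 7 -11 3 1 → sum -3
7 -11 3 1 -9 → sum -9
-11 3 1 -9 -3 → sum -19
3 1 -9 -3 1 → sum -7
1 -9 -3 1 15 → sum 5
-9 -3 1 15 -1 → sum 3
-3 1 15 -1 -4 → sum 8
1 15 -1 -4 -2 → sum 9
15 -1 -4 -2 -10 → sum -2
-1 -4 -2 -10 -6 → sum -23
-4 -2 -10 -6 12 → sum -10
-2 -10 -6 12 -4 → sum -10
-10 -6 12 -4 15 → sum 7
-6 12 -4 15 -7 → sum 10
12 -4 15 -7 -2 → sum 14
Minimum of these is -23.

-23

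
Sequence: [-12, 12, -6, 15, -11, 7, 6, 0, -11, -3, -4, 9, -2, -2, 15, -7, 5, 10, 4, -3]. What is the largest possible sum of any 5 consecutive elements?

Window sums for each of the 16 positions:
-12 12 -6 15 -11 → sum -2
12 -6 15 -11 7 → sum 17
-6 15 -11 7 6 → sum 11
15 -11 7 6 0 → sum 17
-11 7 6 0 -11 → sum -9
7 6 0 -11 -3 → sum -1
6 0 -11 -3 -4 → sum -12
0 -11 -3 -4 9 → sum -9
-11 -3 -4 9 -2 → sum -11
-3 -4 9 -2 -2 → sum -2
-4 9 -2 -2 15 → sum 16
9 -2 -2 15 -7 → sum 13
-2 -2 15 -7 5 → sum 9
-2 15 -7 5 10 → sum 21
15 -7 5 10 4 → sum 27
-7 5 10 4 -3 → sum 9
Largest of these is 27.

27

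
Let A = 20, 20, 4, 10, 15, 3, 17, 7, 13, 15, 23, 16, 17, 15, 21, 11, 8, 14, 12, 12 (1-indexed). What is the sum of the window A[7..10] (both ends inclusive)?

52

Elements at indices 7..10: 17, 7, 13, 15
sum(17, 7, 13, 15) = 52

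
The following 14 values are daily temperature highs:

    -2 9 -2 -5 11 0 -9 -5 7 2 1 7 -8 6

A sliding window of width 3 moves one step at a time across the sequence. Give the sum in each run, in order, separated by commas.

-2 9 -2 → sum 5
9 -2 -5 → sum 2
-2 -5 11 → sum 4
-5 11 0 → sum 6
11 0 -9 → sum 2
0 -9 -5 → sum -14
-9 -5 7 → sum -7
-5 7 2 → sum 4
7 2 1 → sum 10
2 1 7 → sum 10
1 7 -8 → sum 0
7 -8 6 → sum 5

5, 2, 4, 6, 2, -14, -7, 4, 10, 10, 0, 5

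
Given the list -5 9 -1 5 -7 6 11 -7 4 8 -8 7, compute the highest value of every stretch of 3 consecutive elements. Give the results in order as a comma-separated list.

9, 9, 5, 6, 11, 11, 11, 8, 8, 8

[-5, 9, -1] → max 9
[9, -1, 5] → max 9
[-1, 5, -7] → max 5
[5, -7, 6] → max 6
[-7, 6, 11] → max 11
[6, 11, -7] → max 11
[11, -7, 4] → max 11
[-7, 4, 8] → max 8
[4, 8, -8] → max 8
[8, -8, 7] → max 8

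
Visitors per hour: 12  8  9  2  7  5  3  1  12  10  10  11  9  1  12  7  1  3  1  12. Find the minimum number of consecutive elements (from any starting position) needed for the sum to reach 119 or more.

16

Extend right; whenever the sum reaches 119, record the length and shrink from the left:
add 12: running sum 12 < 119
add 8: running sum 20 < 119
add 9: running sum 29 < 119
add 2: running sum 31 < 119
add 7: running sum 38 < 119
add 5: running sum 43 < 119
add 3: running sum 46 < 119
add 1: running sum 47 < 119
add 12: running sum 59 < 119
add 10: running sum 69 < 119
add 10: running sum 79 < 119
add 11: running sum 90 < 119
add 9: running sum 99 < 119
add 1: running sum 100 < 119
add 12: running sum 112 < 119
add 7: shortest ending here [12, 8, 9, 2, 7, 5, 3, 1, 12, 10, 10, 11, 9, 1, 12, 7] sum 119, len 16
add 1: shortest ending here [12, 8, 9, 2, 7, 5, 3, 1, 12, 10, 10, 11, 9, 1, 12, 7, 1] sum 120, len 17
add 3: shortest ending here [12, 8, 9, 2, 7, 5, 3, 1, 12, 10, 10, 11, 9, 1, 12, 7, 1, 3] sum 123, len 18
add 1: shortest ending here [12, 8, 9, 2, 7, 5, 3, 1, 12, 10, 10, 11, 9, 1, 12, 7, 1, 3, 1] sum 124, len 19
add 12: shortest ending here [8, 9, 2, 7, 5, 3, 1, 12, 10, 10, 11, 9, 1, 12, 7, 1, 3, 1, 12] sum 124, len 19
Shortest qualifying length: 16.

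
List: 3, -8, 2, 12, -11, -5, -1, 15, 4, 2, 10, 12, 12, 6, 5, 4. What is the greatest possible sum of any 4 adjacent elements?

(3, -8, 2, 12) → sum 9
(-8, 2, 12, -11) → sum -5
(2, 12, -11, -5) → sum -2
(12, -11, -5, -1) → sum -5
(-11, -5, -1, 15) → sum -2
(-5, -1, 15, 4) → sum 13
(-1, 15, 4, 2) → sum 20
(15, 4, 2, 10) → sum 31
(4, 2, 10, 12) → sum 28
(2, 10, 12, 12) → sum 36
(10, 12, 12, 6) → sum 40
(12, 12, 6, 5) → sum 35
(12, 6, 5, 4) → sum 27
Greatest of these is 40.

40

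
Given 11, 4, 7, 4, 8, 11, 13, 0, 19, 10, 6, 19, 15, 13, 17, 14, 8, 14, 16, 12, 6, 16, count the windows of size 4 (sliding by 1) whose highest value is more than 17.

7

(11, 4, 7, 4) → max 11
(4, 7, 4, 8) → max 8
(7, 4, 8, 11) → max 11
(4, 8, 11, 13) → max 13
(8, 11, 13, 0) → max 13
(11, 13, 0, 19) → max 19  > 17 ✓
(13, 0, 19, 10) → max 19  > 17 ✓
(0, 19, 10, 6) → max 19  > 17 ✓
(19, 10, 6, 19) → max 19  > 17 ✓
(10, 6, 19, 15) → max 19  > 17 ✓
(6, 19, 15, 13) → max 19  > 17 ✓
(19, 15, 13, 17) → max 19  > 17 ✓
(15, 13, 17, 14) → max 17
(13, 17, 14, 8) → max 17
(17, 14, 8, 14) → max 17
(14, 8, 14, 16) → max 16
(8, 14, 16, 12) → max 16
(14, 16, 12, 6) → max 16
(16, 12, 6, 16) → max 16
7 windows satisfy the condition.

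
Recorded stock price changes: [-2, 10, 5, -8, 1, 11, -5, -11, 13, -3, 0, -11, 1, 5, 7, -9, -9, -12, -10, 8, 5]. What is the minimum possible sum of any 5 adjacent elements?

-2 10 5 -8 1 → sum 6
10 5 -8 1 11 → sum 19
5 -8 1 11 -5 → sum 4
-8 1 11 -5 -11 → sum -12
1 11 -5 -11 13 → sum 9
11 -5 -11 13 -3 → sum 5
-5 -11 13 -3 0 → sum -6
-11 13 -3 0 -11 → sum -12
13 -3 0 -11 1 → sum 0
-3 0 -11 1 5 → sum -8
0 -11 1 5 7 → sum 2
-11 1 5 7 -9 → sum -7
1 5 7 -9 -9 → sum -5
5 7 -9 -9 -12 → sum -18
7 -9 -9 -12 -10 → sum -33
-9 -9 -12 -10 8 → sum -32
-9 -12 -10 8 5 → sum -18
Minimum of these is -33.

-33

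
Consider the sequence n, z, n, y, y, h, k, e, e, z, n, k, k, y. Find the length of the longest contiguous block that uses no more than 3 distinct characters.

5

add n: window [n] (1 distinct), len 1
add z: window [n, z] (2 distinct), len 2
add n: window [n, z, n] (2 distinct), len 3
add y: window [n, z, n, y] (3 distinct), len 4
add y: window [n, z, n, y, y] (3 distinct), len 5
add h: window [n, y, y, h] (3 distinct), len 4
add k: window [y, y, h, k] (3 distinct), len 4
add e: window [h, k, e] (3 distinct), len 3
add e: window [h, k, e, e] (3 distinct), len 4
add z: window [k, e, e, z] (3 distinct), len 4
add n: window [e, e, z, n] (3 distinct), len 4
add k: window [z, n, k] (3 distinct), len 3
add k: window [z, n, k, k] (3 distinct), len 4
add y: window [n, k, k, y] (3 distinct), len 4
Longest length with ≤3 distinct: 5.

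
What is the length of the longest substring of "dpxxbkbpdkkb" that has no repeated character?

[d] len 1
[d, p] len 2
[d, p, x] len 3
[x] len 1
[x, b] len 2
[x, b, k] len 3
[k, b] len 2
[k, b, p] len 3
[k, b, p, d] len 4
[b, p, d, k] len 4
[k] len 1
[k, b] len 2
Longest all-distinct length: 4.

4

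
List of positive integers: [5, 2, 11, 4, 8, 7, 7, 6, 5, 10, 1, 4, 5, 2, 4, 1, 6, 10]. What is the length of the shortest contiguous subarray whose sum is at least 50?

8

Extend right; whenever the sum reaches 50, record the length and shrink from the left:
add 5: running sum 5 < 50
add 2: running sum 7 < 50
add 11: running sum 18 < 50
add 4: running sum 22 < 50
add 8: running sum 30 < 50
add 7: running sum 37 < 50
add 7: running sum 44 < 50
end 7: [5, 2, 11, 4, 8, 7, 7, 6] sum 50, len 8
end 8: [2, 11, 4, 8, 7, 7, 6, 5] sum 50, len 8
end 9: [11, 4, 8, 7, 7, 6, 5, 10] sum 58, len 8
end 10: [11, 4, 8, 7, 7, 6, 5, 10, 1] sum 59, len 9
end 11: [4, 8, 7, 7, 6, 5, 10, 1, 4] sum 52, len 9
end 12: [8, 7, 7, 6, 5, 10, 1, 4, 5] sum 53, len 9
end 13: [8, 7, 7, 6, 5, 10, 1, 4, 5, 2] sum 55, len 10
end 14: [7, 7, 6, 5, 10, 1, 4, 5, 2, 4] sum 51, len 10
end 15: [7, 7, 6, 5, 10, 1, 4, 5, 2, 4, 1] sum 52, len 11
end 16: [7, 6, 5, 10, 1, 4, 5, 2, 4, 1, 6] sum 51, len 11
end 17: [6, 5, 10, 1, 4, 5, 2, 4, 1, 6, 10] sum 54, len 11
Shortest qualifying length: 8.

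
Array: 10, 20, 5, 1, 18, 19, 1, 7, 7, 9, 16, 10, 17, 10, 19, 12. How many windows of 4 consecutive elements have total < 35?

(10, 20, 5, 1) → sum 36
(20, 5, 1, 18) → sum 44
(5, 1, 18, 19) → sum 43
(1, 18, 19, 1) → sum 39
(18, 19, 1, 7) → sum 45
(19, 1, 7, 7) → sum 34  < 35 ✓
(1, 7, 7, 9) → sum 24  < 35 ✓
(7, 7, 9, 16) → sum 39
(7, 9, 16, 10) → sum 42
(9, 16, 10, 17) → sum 52
(16, 10, 17, 10) → sum 53
(10, 17, 10, 19) → sum 56
(17, 10, 19, 12) → sum 58
2 windows satisfy the condition.

2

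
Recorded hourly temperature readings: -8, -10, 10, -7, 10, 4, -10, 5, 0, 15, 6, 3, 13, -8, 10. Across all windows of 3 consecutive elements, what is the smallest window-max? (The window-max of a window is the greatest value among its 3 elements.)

5

Window maxs for each of the 13 positions:
(-8, -10, 10) → max 10
(-10, 10, -7) → max 10
(10, -7, 10) → max 10
(-7, 10, 4) → max 10
(10, 4, -10) → max 10
(4, -10, 5) → max 5
(-10, 5, 0) → max 5
(5, 0, 15) → max 15
(0, 15, 6) → max 15
(15, 6, 3) → max 15
(6, 3, 13) → max 13
(3, 13, -8) → max 13
(13, -8, 10) → max 13
Smallest of these is 5.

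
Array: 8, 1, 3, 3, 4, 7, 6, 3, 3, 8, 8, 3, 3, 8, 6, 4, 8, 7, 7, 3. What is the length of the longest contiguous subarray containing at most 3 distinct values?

9

add 8: window [8] (1 distinct), len 1
add 1: window [8, 1] (2 distinct), len 2
add 3: window [8, 1, 3] (3 distinct), len 3
add 3: window [8, 1, 3, 3] (3 distinct), len 4
add 4: window [1, 3, 3, 4] (3 distinct), len 4
add 7: window [3, 3, 4, 7] (3 distinct), len 4
add 6: window [4, 7, 6] (3 distinct), len 3
add 3: window [7, 6, 3] (3 distinct), len 3
add 3: window [7, 6, 3, 3] (3 distinct), len 4
add 8: window [6, 3, 3, 8] (3 distinct), len 4
add 8: window [6, 3, 3, 8, 8] (3 distinct), len 5
add 3: window [6, 3, 3, 8, 8, 3] (3 distinct), len 6
add 3: window [6, 3, 3, 8, 8, 3, 3] (3 distinct), len 7
add 8: window [6, 3, 3, 8, 8, 3, 3, 8] (3 distinct), len 8
add 6: window [6, 3, 3, 8, 8, 3, 3, 8, 6] (3 distinct), len 9
add 4: window [8, 6, 4] (3 distinct), len 3
add 8: window [8, 6, 4, 8] (3 distinct), len 4
add 7: window [4, 8, 7] (3 distinct), len 3
add 7: window [4, 8, 7, 7] (3 distinct), len 4
add 3: window [8, 7, 7, 3] (3 distinct), len 4
Longest length with ≤3 distinct: 9.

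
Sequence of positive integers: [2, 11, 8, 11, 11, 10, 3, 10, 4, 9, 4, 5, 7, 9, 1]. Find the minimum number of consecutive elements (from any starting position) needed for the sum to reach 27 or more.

3

Extend right; whenever the sum reaches 27, record the length and shrink from the left:
add 2: running sum 2 < 27
add 11: running sum 13 < 27
add 8: running sum 21 < 27
end 3: [11, 8, 11] sum 30, len 3
end 4: [8, 11, 11] sum 30, len 3
end 5: [11, 11, 10] sum 32, len 3
end 6: [11, 11, 10, 3] sum 35, len 4
end 7: [11, 10, 3, 10] sum 34, len 4
end 8: [10, 3, 10, 4] sum 27, len 4
end 9: [10, 3, 10, 4, 9] sum 36, len 5
end 10: [10, 4, 9, 4] sum 27, len 4
end 11: [10, 4, 9, 4, 5] sum 32, len 5
end 12: [4, 9, 4, 5, 7] sum 29, len 5
end 13: [9, 4, 5, 7, 9] sum 34, len 5
end 14: [9, 4, 5, 7, 9, 1] sum 35, len 6
Shortest qualifying length: 3.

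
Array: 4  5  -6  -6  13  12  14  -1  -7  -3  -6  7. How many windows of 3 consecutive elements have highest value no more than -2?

1

[4, 5, -6] → max 5
[5, -6, -6] → max 5
[-6, -6, 13] → max 13
[-6, 13, 12] → max 13
[13, 12, 14] → max 14
[12, 14, -1] → max 14
[14, -1, -7] → max 14
[-1, -7, -3] → max -1
[-7, -3, -6] → max -3  ≤ -2 ✓
[-3, -6, 7] → max 7
1 window satisfy the condition.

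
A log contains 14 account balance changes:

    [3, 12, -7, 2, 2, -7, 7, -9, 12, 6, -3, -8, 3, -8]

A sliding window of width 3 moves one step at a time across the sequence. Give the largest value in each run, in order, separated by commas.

12, 12, 2, 2, 7, 7, 12, 12, 12, 6, 3, 3

(3, 12, -7) → max 12
(12, -7, 2) → max 12
(-7, 2, 2) → max 2
(2, 2, -7) → max 2
(2, -7, 7) → max 7
(-7, 7, -9) → max 7
(7, -9, 12) → max 12
(-9, 12, 6) → max 12
(12, 6, -3) → max 12
(6, -3, -8) → max 6
(-3, -8, 3) → max 3
(-8, 3, -8) → max 3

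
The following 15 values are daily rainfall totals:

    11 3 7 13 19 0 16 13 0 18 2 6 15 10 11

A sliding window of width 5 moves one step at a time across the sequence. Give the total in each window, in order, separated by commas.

53, 42, 55, 61, 48, 47, 49, 39, 41, 51, 44

[11, 3, 7, 13, 19] → sum 53
[3, 7, 13, 19, 0] → sum 42
[7, 13, 19, 0, 16] → sum 55
[13, 19, 0, 16, 13] → sum 61
[19, 0, 16, 13, 0] → sum 48
[0, 16, 13, 0, 18] → sum 47
[16, 13, 0, 18, 2] → sum 49
[13, 0, 18, 2, 6] → sum 39
[0, 18, 2, 6, 15] → sum 41
[18, 2, 6, 15, 10] → sum 51
[2, 6, 15, 10, 11] → sum 44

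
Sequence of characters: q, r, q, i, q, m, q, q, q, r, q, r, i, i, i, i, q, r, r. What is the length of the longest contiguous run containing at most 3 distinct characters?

[q] 1 distinct, len 1
[q, r] 2 distinct, len 2
[q, r, q] 2 distinct, len 3
[q, r, q, i] 3 distinct, len 4
[q, r, q, i, q] 3 distinct, len 5
[q, i, q, m] 3 distinct, len 4
[q, i, q, m, q] 3 distinct, len 5
[q, i, q, m, q, q] 3 distinct, len 6
[q, i, q, m, q, q, q] 3 distinct, len 7
[q, m, q, q, q, r] 3 distinct, len 6
[q, m, q, q, q, r, q] 3 distinct, len 7
[q, m, q, q, q, r, q, r] 3 distinct, len 8
[q, q, q, r, q, r, i] 3 distinct, len 7
[q, q, q, r, q, r, i, i] 3 distinct, len 8
[q, q, q, r, q, r, i, i, i] 3 distinct, len 9
[q, q, q, r, q, r, i, i, i, i] 3 distinct, len 10
[q, q, q, r, q, r, i, i, i, i, q] 3 distinct, len 11
[q, q, q, r, q, r, i, i, i, i, q, r] 3 distinct, len 12
[q, q, q, r, q, r, i, i, i, i, q, r, r] 3 distinct, len 13
Longest length with ≤3 distinct: 13.

13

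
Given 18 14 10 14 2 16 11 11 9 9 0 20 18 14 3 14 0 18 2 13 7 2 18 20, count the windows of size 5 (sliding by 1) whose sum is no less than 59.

18 14 10 14 2 → sum 58
14 10 14 2 16 → sum 56
10 14 2 16 11 → sum 53
14 2 16 11 11 → sum 54
2 16 11 11 9 → sum 49
16 11 11 9 9 → sum 56
11 11 9 9 0 → sum 40
11 9 9 0 20 → sum 49
9 9 0 20 18 → sum 56
9 0 20 18 14 → sum 61  ≥ 59 ✓
0 20 18 14 3 → sum 55
20 18 14 3 14 → sum 69  ≥ 59 ✓
18 14 3 14 0 → sum 49
14 3 14 0 18 → sum 49
3 14 0 18 2 → sum 37
14 0 18 2 13 → sum 47
0 18 2 13 7 → sum 40
18 2 13 7 2 → sum 42
2 13 7 2 18 → sum 42
13 7 2 18 20 → sum 60  ≥ 59 ✓
3 windows satisfy the condition.

3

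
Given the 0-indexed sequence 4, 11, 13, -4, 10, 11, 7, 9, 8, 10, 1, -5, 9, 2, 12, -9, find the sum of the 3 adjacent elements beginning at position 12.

23

Elements at indices 12..14: 9, 2, 12
sum(9, 2, 12) = 23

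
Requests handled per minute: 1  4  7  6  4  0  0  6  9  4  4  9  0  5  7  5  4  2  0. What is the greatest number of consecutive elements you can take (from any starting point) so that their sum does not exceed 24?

7

→ 1: sum 1, len 1
→ 4: sum 5, len 2
→ 7: sum 12, len 3
→ 6: sum 18, len 4
→ 4: sum 22, len 5
→ 0: sum 22, len 6
→ 0: sum 22, len 7
→ 6 (dropped 1, 4): sum 23, len 6
→ 9 (dropped 7, 6): sum 19, len 5
→ 4: sum 23, len 6
→ 4 (dropped 4): sum 23, len 6
→ 9 (dropped 0, 0, 6, 9): sum 17, len 3
→ 0: sum 17, len 4
→ 5: sum 22, len 5
→ 7 (dropped 4, 4): sum 21, len 4
→ 5 (dropped 9): sum 17, len 4
→ 4: sum 21, len 5
→ 2: sum 23, len 6
→ 0: sum 23, len 7
Longest length seen: 7.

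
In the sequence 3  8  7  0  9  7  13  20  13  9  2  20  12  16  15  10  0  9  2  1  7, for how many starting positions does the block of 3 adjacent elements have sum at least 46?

2

[3, 8, 7] → sum 18
[8, 7, 0] → sum 15
[7, 0, 9] → sum 16
[0, 9, 7] → sum 16
[9, 7, 13] → sum 29
[7, 13, 20] → sum 40
[13, 20, 13] → sum 46  ≥ 46 ✓
[20, 13, 9] → sum 42
[13, 9, 2] → sum 24
[9, 2, 20] → sum 31
[2, 20, 12] → sum 34
[20, 12, 16] → sum 48  ≥ 46 ✓
[12, 16, 15] → sum 43
[16, 15, 10] → sum 41
[15, 10, 0] → sum 25
[10, 0, 9] → sum 19
[0, 9, 2] → sum 11
[9, 2, 1] → sum 12
[2, 1, 7] → sum 10
2 windows satisfy the condition.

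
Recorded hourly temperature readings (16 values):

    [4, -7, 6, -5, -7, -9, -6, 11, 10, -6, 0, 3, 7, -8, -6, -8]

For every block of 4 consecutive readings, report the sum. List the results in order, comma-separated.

-2, -13, -15, -27, -11, 6, 9, 15, 7, 4, 2, -4, -15

Sliding a size-4 window across the 16 values:
4 -7 6 -5 → sum -2
-7 6 -5 -7 → sum -13
6 -5 -7 -9 → sum -15
-5 -7 -9 -6 → sum -27
-7 -9 -6 11 → sum -11
-9 -6 11 10 → sum 6
-6 11 10 -6 → sum 9
11 10 -6 0 → sum 15
10 -6 0 3 → sum 7
-6 0 3 7 → sum 4
0 3 7 -8 → sum 2
3 7 -8 -6 → sum -4
7 -8 -6 -8 → sum -15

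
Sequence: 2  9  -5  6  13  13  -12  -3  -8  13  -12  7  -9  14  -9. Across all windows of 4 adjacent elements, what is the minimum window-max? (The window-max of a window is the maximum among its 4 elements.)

(2, 9, -5, 6) → max 9
(9, -5, 6, 13) → max 13
(-5, 6, 13, 13) → max 13
(6, 13, 13, -12) → max 13
(13, 13, -12, -3) → max 13
(13, -12, -3, -8) → max 13
(-12, -3, -8, 13) → max 13
(-3, -8, 13, -12) → max 13
(-8, 13, -12, 7) → max 13
(13, -12, 7, -9) → max 13
(-12, 7, -9, 14) → max 14
(7, -9, 14, -9) → max 14
Minimum of these is 9.

9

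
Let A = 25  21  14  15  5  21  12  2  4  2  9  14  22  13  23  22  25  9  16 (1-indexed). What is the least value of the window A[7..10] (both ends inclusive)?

Elements at indices 7..10: 12, 2, 4, 2
min(12, 2, 4, 2) = 2

2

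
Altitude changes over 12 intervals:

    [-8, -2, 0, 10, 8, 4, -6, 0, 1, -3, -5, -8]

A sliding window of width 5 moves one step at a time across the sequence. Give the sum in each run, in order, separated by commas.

8, 20, 16, 16, 7, -4, -13, -15

Sliding a size-5 window across the 12 values:
(-8, -2, 0, 10, 8) → sum 8
(-2, 0, 10, 8, 4) → sum 20
(0, 10, 8, 4, -6) → sum 16
(10, 8, 4, -6, 0) → sum 16
(8, 4, -6, 0, 1) → sum 7
(4, -6, 0, 1, -3) → sum -4
(-6, 0, 1, -3, -5) → sum -13
(0, 1, -3, -5, -8) → sum -15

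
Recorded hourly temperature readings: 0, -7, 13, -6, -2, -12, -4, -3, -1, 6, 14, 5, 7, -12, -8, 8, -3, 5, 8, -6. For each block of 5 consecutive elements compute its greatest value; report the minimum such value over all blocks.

-2

(0, -7, 13, -6, -2) → max 13
(-7, 13, -6, -2, -12) → max 13
(13, -6, -2, -12, -4) → max 13
(-6, -2, -12, -4, -3) → max -2
(-2, -12, -4, -3, -1) → max -1
(-12, -4, -3, -1, 6) → max 6
(-4, -3, -1, 6, 14) → max 14
(-3, -1, 6, 14, 5) → max 14
(-1, 6, 14, 5, 7) → max 14
(6, 14, 5, 7, -12) → max 14
(14, 5, 7, -12, -8) → max 14
(5, 7, -12, -8, 8) → max 8
(7, -12, -8, 8, -3) → max 8
(-12, -8, 8, -3, 5) → max 8
(-8, 8, -3, 5, 8) → max 8
(8, -3, 5, 8, -6) → max 8
Minimum of these is -2.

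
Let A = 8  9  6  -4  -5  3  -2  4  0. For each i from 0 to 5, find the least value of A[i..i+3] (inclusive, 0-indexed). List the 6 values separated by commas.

Sliding a size-4 window across the 9 values:
(8, 9, 6, -4) → min -4
(9, 6, -4, -5) → min -5
(6, -4, -5, 3) → min -5
(-4, -5, 3, -2) → min -5
(-5, 3, -2, 4) → min -5
(3, -2, 4, 0) → min -2

-4, -5, -5, -5, -5, -2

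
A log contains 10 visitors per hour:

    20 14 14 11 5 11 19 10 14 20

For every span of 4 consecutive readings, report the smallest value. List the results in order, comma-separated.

[20, 14, 14, 11] → min 11
[14, 14, 11, 5] → min 5
[14, 11, 5, 11] → min 5
[11, 5, 11, 19] → min 5
[5, 11, 19, 10] → min 5
[11, 19, 10, 14] → min 10
[19, 10, 14, 20] → min 10

11, 5, 5, 5, 5, 10, 10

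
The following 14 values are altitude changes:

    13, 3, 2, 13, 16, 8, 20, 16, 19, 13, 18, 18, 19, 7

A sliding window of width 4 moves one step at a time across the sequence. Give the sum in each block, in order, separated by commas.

[13, 3, 2, 13] → sum 31
[3, 2, 13, 16] → sum 34
[2, 13, 16, 8] → sum 39
[13, 16, 8, 20] → sum 57
[16, 8, 20, 16] → sum 60
[8, 20, 16, 19] → sum 63
[20, 16, 19, 13] → sum 68
[16, 19, 13, 18] → sum 66
[19, 13, 18, 18] → sum 68
[13, 18, 18, 19] → sum 68
[18, 18, 19, 7] → sum 62

31, 34, 39, 57, 60, 63, 68, 66, 68, 68, 62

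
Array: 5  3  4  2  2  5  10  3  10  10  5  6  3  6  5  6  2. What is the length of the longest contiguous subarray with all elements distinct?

[5] len 1
[5, 3] len 2
[5, 3, 4] len 3
[5, 3, 4, 2] len 4
[2] len 1
[2, 5] len 2
[2, 5, 10] len 3
[2, 5, 10, 3] len 4
[3, 10] len 2
[10] len 1
[10, 5] len 2
[10, 5, 6] len 3
[10, 5, 6, 3] len 4
[3, 6] len 2
[3, 6, 5] len 3
[5, 6] len 2
[5, 6, 2] len 3
Longest all-distinct length: 4.

4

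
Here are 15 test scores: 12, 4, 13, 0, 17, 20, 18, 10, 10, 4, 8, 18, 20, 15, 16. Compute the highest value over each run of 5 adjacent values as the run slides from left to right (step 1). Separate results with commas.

17, 20, 20, 20, 20, 20, 18, 18, 20, 20, 20

[12, 4, 13, 0, 17] → max 17
[4, 13, 0, 17, 20] → max 20
[13, 0, 17, 20, 18] → max 20
[0, 17, 20, 18, 10] → max 20
[17, 20, 18, 10, 10] → max 20
[20, 18, 10, 10, 4] → max 20
[18, 10, 10, 4, 8] → max 18
[10, 10, 4, 8, 18] → max 18
[10, 4, 8, 18, 20] → max 20
[4, 8, 18, 20, 15] → max 20
[8, 18, 20, 15, 16] → max 20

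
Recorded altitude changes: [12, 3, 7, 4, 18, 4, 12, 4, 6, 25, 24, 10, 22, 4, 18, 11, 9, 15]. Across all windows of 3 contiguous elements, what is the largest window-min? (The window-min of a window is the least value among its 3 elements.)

Each size-3 window and its min:
12 3 7 → min 3
3 7 4 → min 3
7 4 18 → min 4
4 18 4 → min 4
18 4 12 → min 4
4 12 4 → min 4
12 4 6 → min 4
4 6 25 → min 4
6 25 24 → min 6
25 24 10 → min 10
24 10 22 → min 10
10 22 4 → min 4
22 4 18 → min 4
4 18 11 → min 4
18 11 9 → min 9
11 9 15 → min 9
Largest of these is 10.

10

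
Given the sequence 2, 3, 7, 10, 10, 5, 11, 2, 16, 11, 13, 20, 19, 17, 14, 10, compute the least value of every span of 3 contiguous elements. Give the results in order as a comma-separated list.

Sliding a size-3 window across the 16 values:
[2, 3, 7] → min 2
[3, 7, 10] → min 3
[7, 10, 10] → min 7
[10, 10, 5] → min 5
[10, 5, 11] → min 5
[5, 11, 2] → min 2
[11, 2, 16] → min 2
[2, 16, 11] → min 2
[16, 11, 13] → min 11
[11, 13, 20] → min 11
[13, 20, 19] → min 13
[20, 19, 17] → min 17
[19, 17, 14] → min 14
[17, 14, 10] → min 10

2, 3, 7, 5, 5, 2, 2, 2, 11, 11, 13, 17, 14, 10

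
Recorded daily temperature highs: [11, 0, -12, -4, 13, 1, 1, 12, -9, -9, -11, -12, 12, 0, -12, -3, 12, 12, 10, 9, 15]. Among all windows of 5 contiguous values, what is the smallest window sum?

-29

(11, 0, -12, -4, 13) → sum 8
(0, -12, -4, 13, 1) → sum -2
(-12, -4, 13, 1, 1) → sum -1
(-4, 13, 1, 1, 12) → sum 23
(13, 1, 1, 12, -9) → sum 18
(1, 1, 12, -9, -9) → sum -4
(1, 12, -9, -9, -11) → sum -16
(12, -9, -9, -11, -12) → sum -29
(-9, -9, -11, -12, 12) → sum -29
(-9, -11, -12, 12, 0) → sum -20
(-11, -12, 12, 0, -12) → sum -23
(-12, 12, 0, -12, -3) → sum -15
(12, 0, -12, -3, 12) → sum 9
(0, -12, -3, 12, 12) → sum 9
(-12, -3, 12, 12, 10) → sum 19
(-3, 12, 12, 10, 9) → sum 40
(12, 12, 10, 9, 15) → sum 58
Smallest of these is -29.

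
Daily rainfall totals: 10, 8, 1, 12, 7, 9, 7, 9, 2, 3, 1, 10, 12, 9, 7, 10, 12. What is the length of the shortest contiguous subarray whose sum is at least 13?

add 10: running sum 10 < 13
add 8: shortest ending here [10, 8] sum 18, len 2
add 1: shortest ending here [10, 8, 1] sum 19, len 3
add 12: shortest ending here [1, 12] sum 13, len 2
add 7: shortest ending here [12, 7] sum 19, len 2
add 9: shortest ending here [7, 9] sum 16, len 2
add 7: shortest ending here [9, 7] sum 16, len 2
add 9: shortest ending here [7, 9] sum 16, len 2
add 2: shortest ending here [7, 9, 2] sum 18, len 3
add 3: shortest ending here [9, 2, 3] sum 14, len 3
add 1: shortest ending here [9, 2, 3, 1] sum 15, len 4
add 10: shortest ending here [3, 1, 10] sum 14, len 3
add 12: shortest ending here [10, 12] sum 22, len 2
add 9: shortest ending here [12, 9] sum 21, len 2
add 7: shortest ending here [9, 7] sum 16, len 2
add 10: shortest ending here [7, 10] sum 17, len 2
add 12: shortest ending here [10, 12] sum 22, len 2
Shortest qualifying length: 2.

2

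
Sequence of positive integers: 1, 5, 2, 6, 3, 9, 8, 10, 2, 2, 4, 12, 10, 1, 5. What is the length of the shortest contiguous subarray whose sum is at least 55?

8

Extend right; whenever the sum reaches 55, record the length and shrink from the left:
add 1: running sum 1 < 55
add 5: running sum 6 < 55
add 2: running sum 8 < 55
add 6: running sum 14 < 55
add 3: running sum 17 < 55
add 9: running sum 26 < 55
add 8: running sum 34 < 55
add 10: running sum 44 < 55
add 2: running sum 46 < 55
add 2: running sum 48 < 55
add 4: running sum 52 < 55
add 12: shortest ending here [6, 3, 9, 8, 10, 2, 2, 4, 12] sum 56, len 9
add 10: shortest ending here [9, 8, 10, 2, 2, 4, 12, 10] sum 57, len 8
add 1: shortest ending here [9, 8, 10, 2, 2, 4, 12, 10, 1] sum 58, len 9
add 5: shortest ending here [9, 8, 10, 2, 2, 4, 12, 10, 1, 5] sum 63, len 10
Shortest qualifying length: 8.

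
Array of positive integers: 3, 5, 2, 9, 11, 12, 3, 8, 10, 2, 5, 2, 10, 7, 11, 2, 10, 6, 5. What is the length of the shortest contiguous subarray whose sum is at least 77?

add 3: running sum 3 < 77
add 5: running sum 8 < 77
add 2: running sum 10 < 77
add 9: running sum 19 < 77
add 11: running sum 30 < 77
add 12: running sum 42 < 77
add 3: running sum 45 < 77
add 8: running sum 53 < 77
add 10: running sum 63 < 77
add 2: running sum 65 < 77
add 5: running sum 70 < 77
add 2: running sum 72 < 77
end 12: [5, 2, 9, 11, 12, 3, 8, 10, 2, 5, 2, 10] sum 79, len 12
end 13: [9, 11, 12, 3, 8, 10, 2, 5, 2, 10, 7] sum 79, len 11
end 14: [11, 12, 3, 8, 10, 2, 5, 2, 10, 7, 11] sum 81, len 11
end 15: [11, 12, 3, 8, 10, 2, 5, 2, 10, 7, 11, 2] sum 83, len 12
end 16: [12, 3, 8, 10, 2, 5, 2, 10, 7, 11, 2, 10] sum 82, len 12
end 17: [12, 3, 8, 10, 2, 5, 2, 10, 7, 11, 2, 10, 6] sum 88, len 13
end 18: [8, 10, 2, 5, 2, 10, 7, 11, 2, 10, 6, 5] sum 78, len 12
Shortest qualifying length: 11.

11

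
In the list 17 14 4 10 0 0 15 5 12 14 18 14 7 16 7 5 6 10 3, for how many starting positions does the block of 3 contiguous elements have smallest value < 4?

5

(17, 14, 4) → min 4
(14, 4, 10) → min 4
(4, 10, 0) → min 0  < 4 ✓
(10, 0, 0) → min 0  < 4 ✓
(0, 0, 15) → min 0  < 4 ✓
(0, 15, 5) → min 0  < 4 ✓
(15, 5, 12) → min 5
(5, 12, 14) → min 5
(12, 14, 18) → min 12
(14, 18, 14) → min 14
(18, 14, 7) → min 7
(14, 7, 16) → min 7
(7, 16, 7) → min 7
(16, 7, 5) → min 5
(7, 5, 6) → min 5
(5, 6, 10) → min 5
(6, 10, 3) → min 3  < 4 ✓
5 windows satisfy the condition.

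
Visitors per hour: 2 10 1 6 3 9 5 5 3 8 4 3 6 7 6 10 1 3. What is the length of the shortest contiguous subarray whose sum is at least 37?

7

add 2: running sum 2 < 37
add 10: running sum 12 < 37
add 1: running sum 13 < 37
add 6: running sum 19 < 37
add 3: running sum 22 < 37
add 9: running sum 31 < 37
add 5: running sum 36 < 37
add 5: shortest ending here [10, 1, 6, 3, 9, 5, 5] sum 39, len 7
add 3: shortest ending here [10, 1, 6, 3, 9, 5, 5, 3] sum 42, len 8
add 8: shortest ending here [6, 3, 9, 5, 5, 3, 8] sum 39, len 7
add 4: shortest ending here [3, 9, 5, 5, 3, 8, 4] sum 37, len 7
add 3: shortest ending here [9, 5, 5, 3, 8, 4, 3] sum 37, len 7
add 6: shortest ending here [9, 5, 5, 3, 8, 4, 3, 6] sum 43, len 8
add 7: shortest ending here [5, 5, 3, 8, 4, 3, 6, 7] sum 41, len 8
add 6: shortest ending here [3, 8, 4, 3, 6, 7, 6] sum 37, len 7
add 10: shortest ending here [8, 4, 3, 6, 7, 6, 10] sum 44, len 7
add 1: shortest ending here [4, 3, 6, 7, 6, 10, 1] sum 37, len 7
add 3: shortest ending here [4, 3, 6, 7, 6, 10, 1, 3] sum 40, len 8
Shortest qualifying length: 7.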